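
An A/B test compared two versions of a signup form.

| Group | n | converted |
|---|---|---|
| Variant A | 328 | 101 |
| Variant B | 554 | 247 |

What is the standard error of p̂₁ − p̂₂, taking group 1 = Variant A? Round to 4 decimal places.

0.0331

Sample proportions: 101/328 = 0.3079, 247/554 = 0.4458.
Each SE is √(p̂(1−p̂)/n): √(0.3079·0.6921/328) = 0.02549 and √(0.4458·0.5542/554) = 0.02112.
SE(p̂₁ − p̂₂) = √(SE₁² + SE₂²) = √(0.0006497401 + 0.0004460544) = 0.03310, since the two samples are independent.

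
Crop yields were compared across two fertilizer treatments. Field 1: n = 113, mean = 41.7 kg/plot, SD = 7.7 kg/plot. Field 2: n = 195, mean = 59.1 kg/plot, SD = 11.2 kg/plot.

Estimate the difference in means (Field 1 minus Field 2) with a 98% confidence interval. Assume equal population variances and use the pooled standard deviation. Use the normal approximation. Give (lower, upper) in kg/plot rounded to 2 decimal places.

s_p = √[((n₁−1)s₁² + (n₂−1)s₂²)/(n₁+n₂−2)] = √[(112·7.7² + 194·11.2²)/306] = 10.0612.
SE = 10.0612·√(1/113 + 1/195) = 1.1895.
With z* = 2.326, margin = 2.326 × 1.1895 = 2.7668.
x̄₁ − x̄₂ = 41.7 − 59.1 = -17.4000; interval -17.4000 ± 2.7668 = (-20.17, -14.63).

(-20.17, -14.63)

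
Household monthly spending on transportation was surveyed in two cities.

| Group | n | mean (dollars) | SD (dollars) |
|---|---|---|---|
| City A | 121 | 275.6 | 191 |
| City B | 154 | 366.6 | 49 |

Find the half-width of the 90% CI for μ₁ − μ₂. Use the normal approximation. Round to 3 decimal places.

29.292

SE₁ = s₁/√n₁ = 191/√121 = 17.3636; SE₂ = 49/√154 = 3.9485.
Independent samples, unequal variances: SE_diff = √(SE₁² + SE₂²) = √(301.49460496 + 15.59065225) = 17.8069.
z* = 1.645, so margin of error = 1.645 × 17.8069 = 29.2924.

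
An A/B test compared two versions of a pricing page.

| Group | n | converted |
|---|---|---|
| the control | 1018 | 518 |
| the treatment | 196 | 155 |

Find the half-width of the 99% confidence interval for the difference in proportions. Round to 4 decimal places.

0.0850

Sample proportions: 518/1018 = 0.5088, 155/196 = 0.7908.
Each SE is √(p̂(1−p̂)/n): √(0.5088·0.4912/1018) = 0.01567 and √(0.7908·0.2092/196) = 0.02905.
SE(p̂₁ − p̂₂) = √(SE₁² + SE₂²) = √(0.0002455489 + 0.0008439025) = 0.03301, since the two samples are independent.
At 99% confidence z* = 2.576; margin = 2.576 × 0.03301 = 0.08503.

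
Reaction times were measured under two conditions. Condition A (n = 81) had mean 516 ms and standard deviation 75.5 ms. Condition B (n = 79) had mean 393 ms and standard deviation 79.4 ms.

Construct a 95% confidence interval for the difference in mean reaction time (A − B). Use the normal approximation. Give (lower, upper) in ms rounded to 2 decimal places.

(98.98, 147.02)

SE₁ = s₁/√n₁ = 75.5/√81 = 8.3889; SE₂ = 79.4/√79 = 8.9332.
Independent samples, unequal variances: SE_diff = √(SE₁² + SE₂²) = √(70.37364321 + 79.80206224) = 12.2546.
z* = 1.960, so margin of error = 1.960 × 12.2546 = 24.0190.
Difference in means = 516 − 393 = 123.0000.
123.0000 ± 24.0190 → (98.98, 147.02).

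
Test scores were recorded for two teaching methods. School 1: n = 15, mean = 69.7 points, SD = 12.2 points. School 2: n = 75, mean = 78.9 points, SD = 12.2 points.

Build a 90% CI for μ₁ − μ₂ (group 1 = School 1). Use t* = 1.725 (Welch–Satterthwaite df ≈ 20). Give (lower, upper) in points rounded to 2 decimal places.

SE₁ = s₁/√n₁ = 12.2/√15 = 3.1500; SE₂ = 12.2/√75 = 1.4087.
Independent samples, unequal variances: SE_diff = √(SE₁² + SE₂²) = √(9.9225 + 1.98443569) = 3.4506.
t* = 1.725, so margin of error = 1.725 × 3.4506 = 5.9523.
Difference in means = 69.7 − 78.9 = -9.2000.
-9.2000 ± 5.9523 → (-15.15, -3.25).

(-15.15, -3.25)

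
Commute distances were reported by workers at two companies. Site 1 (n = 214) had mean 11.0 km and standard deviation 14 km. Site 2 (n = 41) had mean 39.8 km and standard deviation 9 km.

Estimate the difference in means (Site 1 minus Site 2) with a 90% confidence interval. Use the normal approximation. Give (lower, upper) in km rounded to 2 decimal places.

SE₁ = s₁/√n₁ = 14/√214 = 0.9570; SE₂ = 9/√41 = 1.4056.
Independent samples, unequal variances: SE_diff = √(SE₁² + SE₂²) = √(0.915849 + 1.97571136) = 1.7005.
z* = 1.645, so margin of error = 1.645 × 1.7005 = 2.7973.
Difference in means = 11.0 − 39.8 = -28.8000.
-28.8000 ± 2.7973 → (-31.60, -26.00).

(-31.60, -26.00)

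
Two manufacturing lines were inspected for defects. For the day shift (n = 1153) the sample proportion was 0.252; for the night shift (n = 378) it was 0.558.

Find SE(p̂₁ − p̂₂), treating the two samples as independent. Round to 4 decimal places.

SE₁ = √(p̂₁(1−p̂₁)/n₁) = √(0.2520·0.7480/1153) = 0.01279; SE₂ = √(0.5580·0.4420/378) = 0.02554.
Independent samples: SE of the difference = √(SE₁² + SE₂²) = √(0.0001635841 + 0.0006522916) = 0.02856.

0.0286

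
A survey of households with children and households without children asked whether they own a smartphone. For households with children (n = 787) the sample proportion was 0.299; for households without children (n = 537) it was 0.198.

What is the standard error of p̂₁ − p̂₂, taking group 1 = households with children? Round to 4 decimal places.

Each SE is √(p̂(1−p̂)/n): √(0.2990·0.7010/787) = 0.01632 and √(0.1980·0.8020/537) = 0.01720.
SE(p̂₁ − p̂₂) = √(SE₁² + SE₂²) = √(0.0002663424 + 0.00029584) = 0.02371, since the two samples are independent.

0.0237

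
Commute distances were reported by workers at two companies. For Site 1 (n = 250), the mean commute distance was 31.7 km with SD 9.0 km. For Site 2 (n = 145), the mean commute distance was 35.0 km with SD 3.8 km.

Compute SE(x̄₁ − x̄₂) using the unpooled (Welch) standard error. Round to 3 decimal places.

0.651

Per-group SEs: s₁/√n₁ = 9.0/√250 = 0.5692, s₂/√n₂ = 3.8/√145 = 0.3156.
Unpooled SE of the difference: √(0.32398864 + 0.09960336) = 0.6508.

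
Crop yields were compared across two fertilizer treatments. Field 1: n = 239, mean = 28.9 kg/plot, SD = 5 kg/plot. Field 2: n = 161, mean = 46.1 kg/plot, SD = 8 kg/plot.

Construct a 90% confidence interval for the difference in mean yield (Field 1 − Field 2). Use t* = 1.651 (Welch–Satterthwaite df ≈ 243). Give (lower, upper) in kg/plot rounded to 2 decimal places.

(-18.37, -16.03)

Per-group SEs: s₁/√n₁ = 5/√239 = 0.3234, s₂/√n₂ = 8/√161 = 0.6305.
Unpooled SE of the difference: √(0.10458756 + 0.39753025) = 0.7086.
Margin of error = t* · SE = 1.651 × 0.7086 = 1.1699.
x̄₁ − x̄₂ = 28.9 − 46.1 = -17.2000.
CI: -17.2000 ± 1.1699 = (-18.37, -16.03).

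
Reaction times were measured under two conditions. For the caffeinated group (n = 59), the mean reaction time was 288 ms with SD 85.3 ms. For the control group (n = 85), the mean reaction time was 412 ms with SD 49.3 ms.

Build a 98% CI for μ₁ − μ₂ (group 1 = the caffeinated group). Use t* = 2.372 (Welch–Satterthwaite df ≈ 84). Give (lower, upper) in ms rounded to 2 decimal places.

Standard errors of each mean: 85.3/√59 = 11.1051 and 49.3/√85 = 5.3473.
SE(x̄₁ − x̄₂) = √(11.1051² + 5.3473²) = 12.3255 for independent samples with unequal variances.
With t* = 2.372, the margin is 2.372 × 12.3255 = 29.2361.
x̄₁ − x̄₂ = 288 − 412 = -124.0000; the interval is -124.0000 ± 29.2361 = (-153.24, -94.76).

(-153.24, -94.76)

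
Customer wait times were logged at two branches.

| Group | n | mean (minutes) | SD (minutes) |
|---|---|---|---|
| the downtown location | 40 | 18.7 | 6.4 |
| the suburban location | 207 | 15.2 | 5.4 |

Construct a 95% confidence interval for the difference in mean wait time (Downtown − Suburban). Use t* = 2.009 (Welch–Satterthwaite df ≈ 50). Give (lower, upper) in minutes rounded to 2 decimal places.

Standard errors of each mean: 6.4/√40 = 1.0119 and 5.4/√207 = 0.3753.
SE(x̄₁ − x̄₂) = √(1.0119² + 0.3753²) = 1.0793 for independent samples with unequal variances.
With t* = 2.009, the margin is 2.009 × 1.0793 = 2.1683.
x̄₁ − x̄₂ = 18.7 − 15.2 = 3.5000; the interval is 3.5000 ± 2.1683 = (1.33, 5.67).

(1.33, 5.67)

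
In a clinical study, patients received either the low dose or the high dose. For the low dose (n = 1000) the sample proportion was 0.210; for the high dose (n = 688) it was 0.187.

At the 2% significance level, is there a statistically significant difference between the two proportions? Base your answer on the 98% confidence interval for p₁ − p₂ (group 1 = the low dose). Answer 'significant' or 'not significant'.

The two standard errors are √(0.2100×0.7900/1000) = 0.01288 and √(0.1870×0.8130/688) = 0.01487.
Because the samples are independent, SE_diff = √(0.01288² + 0.01487²) = 0.01967.
Using z* = 2.326 for 98%, ME = 2.326 × 0.01967 = 0.04575.
p̂₁ − p̂₂ = 0.0230; interval 0.0230 ± 0.04575 gives (-0.02275, 0.06875).
The interval (-0.02275, 0.06875) contains 0, so the difference is not significant.

not significant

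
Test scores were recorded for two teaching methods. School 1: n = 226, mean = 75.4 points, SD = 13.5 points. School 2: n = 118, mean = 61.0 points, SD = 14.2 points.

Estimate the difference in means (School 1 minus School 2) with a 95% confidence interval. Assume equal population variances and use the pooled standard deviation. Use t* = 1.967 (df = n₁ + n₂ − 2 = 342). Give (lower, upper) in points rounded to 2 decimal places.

(11.33, 17.47)

Pooled variance s_p² = [225·13.5² + 117·14.2²] / (226+118−2) = 188.8834, so s_p = 13.7435.
SE_diff = s_p·√(1/n₁ + 1/n₂) = 13.7435·√(1/226 + 1/118) = 1.5609.
t* = 1.967; margin = 1.967 × 1.5609 = 3.0703.
Difference = 75.4 − 61.0 = 14.4000.
14.4000 ± 3.0703 → (11.33, 17.47).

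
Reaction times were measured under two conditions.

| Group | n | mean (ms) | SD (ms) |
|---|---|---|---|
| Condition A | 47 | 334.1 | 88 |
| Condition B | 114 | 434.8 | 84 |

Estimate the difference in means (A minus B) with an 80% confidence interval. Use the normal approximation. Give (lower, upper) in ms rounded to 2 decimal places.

(-120.00, -81.40)

SE₁ = s₁/√n₁ = 88/√47 = 12.8361; SE₂ = 84/√114 = 7.8673.
Independent samples, unequal variances: SE_diff = √(SE₁² + SE₂²) = √(164.76546321 + 61.89440929) = 15.0552.
z* = 1.282, so margin of error = 1.282 × 15.0552 = 19.3008.
Difference in means = 334.1 − 434.8 = -100.7000.
-100.7000 ± 19.3008 → (-120.00, -81.40).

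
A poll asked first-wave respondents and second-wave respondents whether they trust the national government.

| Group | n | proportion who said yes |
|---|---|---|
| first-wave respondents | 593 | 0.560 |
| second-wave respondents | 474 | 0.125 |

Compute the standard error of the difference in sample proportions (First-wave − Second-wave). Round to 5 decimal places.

The two standard errors are √(0.5600×0.4400/593) = 0.02038 and √(0.1250×0.8750/474) = 0.01519.
Because the samples are independent, SE_diff = √(0.02038² + 0.01519²) = 0.02542.

0.02542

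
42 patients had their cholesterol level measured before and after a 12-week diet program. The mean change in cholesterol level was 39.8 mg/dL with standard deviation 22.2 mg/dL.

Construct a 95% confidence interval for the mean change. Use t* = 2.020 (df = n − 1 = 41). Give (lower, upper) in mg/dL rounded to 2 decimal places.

(32.88, 46.72)

This is a matched-pairs design, so SE = s_d/√n = 22.2/√42 = 3.4255.
Margin = 2.020 × 3.4255 = 6.9195; the interval is 39.8 ± 6.9195 = (32.88, 46.72).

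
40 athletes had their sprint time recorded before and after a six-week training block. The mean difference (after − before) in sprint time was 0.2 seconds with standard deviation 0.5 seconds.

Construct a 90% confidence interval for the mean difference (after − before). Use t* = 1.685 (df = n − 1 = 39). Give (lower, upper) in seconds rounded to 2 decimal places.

This is a matched-pairs design, so SE = s_d/√n = 0.5/√40 = 0.0791.
Margin = 1.685 × 0.0791 = 0.1333; the interval is 0.2 ± 0.1333 = (0.07, 0.33).

(0.07, 0.33)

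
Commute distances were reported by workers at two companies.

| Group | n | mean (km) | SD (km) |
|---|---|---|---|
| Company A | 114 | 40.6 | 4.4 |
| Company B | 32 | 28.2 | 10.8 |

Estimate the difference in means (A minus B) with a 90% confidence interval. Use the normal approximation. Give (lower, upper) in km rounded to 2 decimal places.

(9.19, 15.61)

Standard errors of each mean: 4.4/√114 = 0.4121 and 10.8/√32 = 1.9092.
SE(x̄₁ − x̄₂) = √(0.4121² + 1.9092²) = 1.9532 for independent samples with unequal variances.
With z* = 1.645, the margin is 1.645 × 1.9532 = 3.2130.
x̄₁ − x̄₂ = 40.6 − 28.2 = 12.4000; the interval is 12.4000 ± 3.2130 = (9.19, 15.61).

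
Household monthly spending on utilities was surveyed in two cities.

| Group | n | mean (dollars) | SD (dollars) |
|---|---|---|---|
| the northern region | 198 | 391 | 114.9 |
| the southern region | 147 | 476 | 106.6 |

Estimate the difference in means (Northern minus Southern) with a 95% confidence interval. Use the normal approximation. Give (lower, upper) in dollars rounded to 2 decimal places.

SE₁ = s₁/√n₁ = 114.9/√198 = 8.1656; SE₂ = 106.6/√147 = 8.7922.
Independent samples, unequal variances: SE_diff = √(SE₁² + SE₂²) = √(66.67702336 + 77.30278084) = 11.9992.
z* = 1.960, so margin of error = 1.960 × 11.9992 = 23.5184.
Difference in means = 391 − 476 = -85.0000.
-85.0000 ± 23.5184 → (-108.52, -61.48).

(-108.52, -61.48)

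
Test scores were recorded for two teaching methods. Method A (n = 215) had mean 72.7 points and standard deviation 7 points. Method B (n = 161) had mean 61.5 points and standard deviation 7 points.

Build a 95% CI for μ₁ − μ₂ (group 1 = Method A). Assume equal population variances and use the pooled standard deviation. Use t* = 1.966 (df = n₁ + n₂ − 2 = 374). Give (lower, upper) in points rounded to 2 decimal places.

(9.77, 12.63)

s_p = √[((n₁−1)s₁² + (n₂−1)s₂²)/(n₁+n₂−2)] = √[(214·7² + 160·7²)/374] = 7.0000.
SE = 7.0000·√(1/215 + 1/161) = 0.7296.
With t* = 1.966, margin = 1.966 × 0.7296 = 1.4344.
x̄₁ − x̄₂ = 72.7 − 61.5 = 11.2000; interval 11.2000 ± 1.4344 = (9.77, 12.63).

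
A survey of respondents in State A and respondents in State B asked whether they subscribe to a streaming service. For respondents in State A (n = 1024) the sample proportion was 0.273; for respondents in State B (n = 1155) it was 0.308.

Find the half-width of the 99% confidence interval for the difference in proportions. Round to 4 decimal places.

0.0501

The two standard errors are √(0.2730×0.7270/1024) = 0.01392 and √(0.3080×0.6920/1155) = 0.01358.
Because the samples are independent, SE_diff = √(0.01392² + 0.01358²) = 0.01945.
Using z* = 2.576 for 99%, ME = 2.576 × 0.01945 = 0.05010.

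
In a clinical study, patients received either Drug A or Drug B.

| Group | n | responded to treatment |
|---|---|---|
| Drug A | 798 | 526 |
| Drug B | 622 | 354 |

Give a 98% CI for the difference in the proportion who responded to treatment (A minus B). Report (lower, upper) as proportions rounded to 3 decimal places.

First, p̂₁ = 526/798 = 0.6591; p̂₂ = 354/622 = 0.5691.
The two standard errors are √(0.6591×0.3409/798) = 0.01678 and √(0.5691×0.4309/622) = 0.01986.
Because the samples are independent, SE_diff = √(0.01678² + 0.01986²) = 0.02600.
Using z* = 2.326 for 98%, ME = 2.326 × 0.02600 = 0.06048.
p̂₁ − p̂₂ = 0.0900; interval 0.0900 ± 0.06048 gives (0.030, 0.150).

(0.030, 0.150)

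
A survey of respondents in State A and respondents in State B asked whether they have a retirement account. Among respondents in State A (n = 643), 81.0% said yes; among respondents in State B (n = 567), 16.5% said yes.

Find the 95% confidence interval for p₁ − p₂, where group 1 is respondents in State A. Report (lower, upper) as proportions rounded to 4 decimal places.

SE₁ = √(p̂₁(1−p̂₁)/n₁) = √(0.8100·0.1900/643) = 0.01547; SE₂ = √(0.1650·0.8350/567) = 0.01559.
Independent samples: SE of the difference = √(SE₁² + SE₂²) = √(0.0002393209 + 0.0002430481) = 0.02196.
z* for 95% confidence is 1.960, so the margin of error is 1.960 × 0.02196 = 0.04304.
Point estimate p̂₁ − p̂₂ = 0.8100 − 0.1650 = 0.6450.
0.6450 ± 0.04304 → (0.6020, 0.6880).

(0.6020, 0.6880)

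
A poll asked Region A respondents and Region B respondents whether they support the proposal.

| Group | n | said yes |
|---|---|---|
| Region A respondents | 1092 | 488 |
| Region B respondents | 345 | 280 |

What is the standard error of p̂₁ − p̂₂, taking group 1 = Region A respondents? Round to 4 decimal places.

0.0259

First, p̂₁ = 488/1092 = 0.4469; p̂₂ = 280/345 = 0.8116.
The two standard errors are √(0.4469×0.5531/1092) = 0.01505 and √(0.8116×0.1884/345) = 0.02105.
Because the samples are independent, SE_diff = √(0.01505² + 0.02105²) = 0.02588.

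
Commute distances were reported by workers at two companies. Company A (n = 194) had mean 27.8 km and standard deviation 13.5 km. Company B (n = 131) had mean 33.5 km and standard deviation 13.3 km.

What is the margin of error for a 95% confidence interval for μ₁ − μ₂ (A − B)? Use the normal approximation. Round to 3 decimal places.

Per-group SEs: s₁/√n₁ = 13.5/√194 = 0.9692, s₂/√n₂ = 13.3/√131 = 1.1620.
Unpooled SE of the difference: √(0.93934864 + 1.350244) = 1.5131.
Margin of error = z* · SE = 1.960 × 1.5131 = 2.9657.

2.966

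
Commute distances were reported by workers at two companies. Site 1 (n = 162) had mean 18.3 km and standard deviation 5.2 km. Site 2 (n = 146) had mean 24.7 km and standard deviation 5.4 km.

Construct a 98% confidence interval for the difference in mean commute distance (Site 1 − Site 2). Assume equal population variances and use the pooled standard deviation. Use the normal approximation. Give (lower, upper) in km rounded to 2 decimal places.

(-7.81, -4.99)

s_p = √[((n₁−1)s₁² + (n₂−1)s₂²)/(n₁+n₂−2)] = √[(161·5.2² + 145·5.4²)/306] = 5.2957.
SE = 5.2957·√(1/162 + 1/146) = 0.6043.
With z* = 2.326, margin = 2.326 × 0.6043 = 1.4056.
x̄₁ − x̄₂ = 18.3 − 24.7 = -6.4000; interval -6.4000 ± 1.4056 = (-7.81, -4.99).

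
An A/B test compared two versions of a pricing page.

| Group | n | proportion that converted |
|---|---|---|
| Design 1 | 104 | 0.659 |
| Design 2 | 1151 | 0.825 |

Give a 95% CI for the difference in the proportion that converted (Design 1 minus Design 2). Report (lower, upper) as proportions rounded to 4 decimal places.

(-0.2597, -0.0723)

The two standard errors are √(0.6590×0.3410/104) = 0.04648 and √(0.8250×0.1750/1151) = 0.01120.
Because the samples are independent, SE_diff = √(0.04648² + 0.01120²) = 0.04781.
Using z* = 1.960 for 95%, ME = 1.960 × 0.04781 = 0.09371.
p̂₁ − p̂₂ = -0.1660; interval -0.1660 ± 0.09371 gives (-0.2597, -0.0723).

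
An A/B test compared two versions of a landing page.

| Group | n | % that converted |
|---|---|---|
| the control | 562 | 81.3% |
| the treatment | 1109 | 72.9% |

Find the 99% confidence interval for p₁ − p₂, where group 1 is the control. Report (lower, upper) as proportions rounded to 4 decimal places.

The two standard errors are √(0.8130×0.1870/562) = 0.01645 and √(0.7290×0.2710/1109) = 0.01335.
Because the samples are independent, SE_diff = √(0.01645² + 0.01335²) = 0.02119.
Using z* = 2.576 for 99%, ME = 2.576 × 0.02119 = 0.05459.
p̂₁ − p̂₂ = 0.0840; interval 0.0840 ± 0.05459 gives (0.0294, 0.1386).

(0.0294, 0.1386)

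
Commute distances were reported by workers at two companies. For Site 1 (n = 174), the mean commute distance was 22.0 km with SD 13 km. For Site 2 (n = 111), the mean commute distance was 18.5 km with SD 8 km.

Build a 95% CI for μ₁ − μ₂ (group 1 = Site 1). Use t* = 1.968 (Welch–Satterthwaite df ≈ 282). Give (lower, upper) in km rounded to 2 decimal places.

SE₁ = s₁/√n₁ = 13/√174 = 0.9855; SE₂ = 8/√111 = 0.7593.
Independent samples, unequal variances: SE_diff = √(SE₁² + SE₂²) = √(0.97121025 + 0.57653649) = 1.2441.
t* = 1.968, so margin of error = 1.968 × 1.2441 = 2.4484.
Difference in means = 22.0 − 18.5 = 3.5000.
3.5000 ± 2.4484 → (1.05, 5.95).

(1.05, 5.95)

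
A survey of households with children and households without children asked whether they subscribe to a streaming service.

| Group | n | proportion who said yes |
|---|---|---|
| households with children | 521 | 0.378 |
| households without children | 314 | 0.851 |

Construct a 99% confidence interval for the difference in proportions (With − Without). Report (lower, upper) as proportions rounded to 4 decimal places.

(-0.5483, -0.3977)

The two standard errors are √(0.3780×0.6220/521) = 0.02124 and √(0.8510×0.1490/314) = 0.02010.
Because the samples are independent, SE_diff = √(0.02124² + 0.02010²) = 0.02924.
Using z* = 2.576 for 99%, ME = 2.576 × 0.02924 = 0.07532.
p̂₁ − p̂₂ = -0.4730; interval -0.4730 ± 0.07532 gives (-0.5483, -0.3977).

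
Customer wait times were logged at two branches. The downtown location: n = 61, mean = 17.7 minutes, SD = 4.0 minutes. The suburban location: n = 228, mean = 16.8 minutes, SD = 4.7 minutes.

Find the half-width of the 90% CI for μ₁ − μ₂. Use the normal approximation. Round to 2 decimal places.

0.99

Per-group SEs: s₁/√n₁ = 4.0/√61 = 0.5121, s₂/√n₂ = 4.7/√228 = 0.3113.
Unpooled SE of the difference: √(0.26224641 + 0.09690769) = 0.5993.
Margin of error = z* · SE = 1.645 × 0.5993 = 0.9858.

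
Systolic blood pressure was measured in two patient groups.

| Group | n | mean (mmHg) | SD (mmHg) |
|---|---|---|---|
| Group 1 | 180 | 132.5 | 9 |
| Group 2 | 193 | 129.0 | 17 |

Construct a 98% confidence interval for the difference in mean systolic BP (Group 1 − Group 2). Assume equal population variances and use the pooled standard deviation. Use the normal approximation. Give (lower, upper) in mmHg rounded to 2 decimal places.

s_p = √[((n₁−1)s₁² + (n₂−1)s₂²)/(n₁+n₂−2)] = √[(179·9² + 192·17²)/371] = 13.7348.
SE = 13.7348·√(1/180 + 1/193) = 1.4232.
With z* = 2.326, margin = 2.326 × 1.4232 = 3.3104.
x̄₁ − x̄₂ = 132.5 − 129.0 = 3.5000; interval 3.5000 ± 3.3104 = (0.19, 6.81).

(0.19, 6.81)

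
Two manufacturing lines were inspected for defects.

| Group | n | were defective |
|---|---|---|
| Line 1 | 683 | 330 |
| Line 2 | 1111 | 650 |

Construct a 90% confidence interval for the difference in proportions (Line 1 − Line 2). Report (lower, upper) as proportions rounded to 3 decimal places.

(-0.142, -0.062)

First, p̂₁ = 330/683 = 0.4832; p̂₂ = 650/1111 = 0.5851.
The two standard errors are √(0.4832×0.5168/683) = 0.01912 and √(0.5851×0.4149/1111) = 0.01478.
Because the samples are independent, SE_diff = √(0.01912² + 0.01478²) = 0.02417.
Using z* = 1.645 for 90%, ME = 1.645 × 0.02417 = 0.03976.
p̂₁ − p̂₂ = -0.1019; interval -0.1019 ± 0.03976 gives (-0.142, -0.062).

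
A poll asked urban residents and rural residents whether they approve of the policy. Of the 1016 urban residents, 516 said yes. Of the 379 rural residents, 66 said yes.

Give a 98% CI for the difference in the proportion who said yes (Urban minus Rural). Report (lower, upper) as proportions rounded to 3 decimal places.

First, p̂₁ = 516/1016 = 0.5079; p̂₂ = 66/379 = 0.1741.
The two standard errors are √(0.5079×0.4921/1016) = 0.01568 and √(0.1741×0.8259/379) = 0.01948.
Because the samples are independent, SE_diff = √(0.01568² + 0.01948²) = 0.02501.
Using z* = 2.326 for 98%, ME = 2.326 × 0.02501 = 0.05817.
p̂₁ − p̂₂ = 0.3338; interval 0.3338 ± 0.05817 gives (0.276, 0.392).

(0.276, 0.392)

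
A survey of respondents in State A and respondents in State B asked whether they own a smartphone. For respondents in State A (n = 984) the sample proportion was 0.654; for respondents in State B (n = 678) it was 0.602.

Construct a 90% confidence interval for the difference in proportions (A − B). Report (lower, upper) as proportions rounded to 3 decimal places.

(0.012, 0.092)

Each SE is √(p̂(1−p̂)/n): √(0.6540·0.3460/984) = 0.01516 and √(0.6020·0.3980/678) = 0.01880.
SE(p̂₁ − p̂₂) = √(SE₁² + SE₂²) = √(0.0002298256 + 0.00035344) = 0.02415, since the two samples are independent.
At 90% confidence z* = 1.645; margin = 1.645 × 0.02415 = 0.03973.
The difference is 0.6540 − 0.6020 = 0.0520, so the interval is 0.0520 ± 0.03973 = (0.012, 0.092).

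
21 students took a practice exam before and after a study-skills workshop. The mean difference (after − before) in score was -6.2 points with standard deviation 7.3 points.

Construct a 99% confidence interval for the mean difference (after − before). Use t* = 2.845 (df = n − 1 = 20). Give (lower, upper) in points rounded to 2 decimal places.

This is a matched-pairs design, so SE = s_d/√n = 7.3/√21 = 1.5930.
Margin = 2.845 × 1.5930 = 4.5321; the interval is -6.2 ± 4.5321 = (-10.73, -1.67).

(-10.73, -1.67)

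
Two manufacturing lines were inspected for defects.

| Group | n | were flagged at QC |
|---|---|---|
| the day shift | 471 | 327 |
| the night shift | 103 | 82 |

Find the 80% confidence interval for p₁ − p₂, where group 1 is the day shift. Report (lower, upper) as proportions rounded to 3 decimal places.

(-0.160, -0.044)

p̂₁ = 327/471 = 0.6943 and p̂₂ = 82/103 = 0.7961.
SE₁ = √(p̂₁(1−p̂₁)/n₁) = √(0.6943·0.3057/471) = 0.02123; SE₂ = √(0.7961·0.2039/103) = 0.03970.
Independent samples: SE of the difference = √(SE₁² + SE₂²) = √(0.0004507129 + 0.00157609) = 0.04502.
z* for 80% confidence is 1.282, so the margin of error is 1.282 × 0.04502 = 0.05772.
Point estimate p̂₁ − p̂₂ = 0.6943 − 0.7961 = -0.1018.
-0.1018 ± 0.05772 → (-0.160, -0.044).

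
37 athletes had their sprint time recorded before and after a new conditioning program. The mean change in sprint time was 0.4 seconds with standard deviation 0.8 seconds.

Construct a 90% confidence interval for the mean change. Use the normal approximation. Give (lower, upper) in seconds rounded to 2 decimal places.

(0.18, 0.62)

This is a matched-pairs design, so SE = s_d/√n = 0.8/√37 = 0.1315.
Margin = 1.645 × 0.1315 = 0.2163; the interval is 0.4 ± 0.2163 = (0.18, 0.62).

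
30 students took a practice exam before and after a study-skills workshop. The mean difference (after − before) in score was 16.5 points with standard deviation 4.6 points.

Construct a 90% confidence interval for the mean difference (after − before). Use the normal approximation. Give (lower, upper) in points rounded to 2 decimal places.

(15.12, 17.88)

Paired design: SE = s_d/√n = 4.6/√30 = 0.8398.
z* = 1.645; margin of error = 1.645 × 0.8398 = 1.3815.
16.5 ± 1.3815 → (15.12, 17.88).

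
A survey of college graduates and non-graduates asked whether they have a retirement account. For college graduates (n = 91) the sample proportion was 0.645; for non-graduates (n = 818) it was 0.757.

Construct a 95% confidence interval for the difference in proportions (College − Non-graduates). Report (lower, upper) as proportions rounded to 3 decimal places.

The two standard errors are √(0.6450×0.3550/91) = 0.05016 and √(0.7570×0.2430/818) = 0.01500.
Because the samples are independent, SE_diff = √(0.05016² + 0.01500²) = 0.05235.
Using z* = 1.960 for 95%, ME = 1.960 × 0.05235 = 0.10261.
p̂₁ − p̂₂ = -0.1120; interval -0.1120 ± 0.10261 gives (-0.215, -0.009).

(-0.215, -0.009)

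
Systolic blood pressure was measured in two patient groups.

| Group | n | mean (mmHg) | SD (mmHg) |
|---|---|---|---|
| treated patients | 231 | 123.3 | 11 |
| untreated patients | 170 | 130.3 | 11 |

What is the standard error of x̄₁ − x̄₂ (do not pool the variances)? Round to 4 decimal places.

Per-group SEs: s₁/√n₁ = 11/√231 = 0.7237, s₂/√n₂ = 11/√170 = 0.8437.
Unpooled SE of the difference: √(0.52374169 + 0.71182969) = 1.1116.

1.1116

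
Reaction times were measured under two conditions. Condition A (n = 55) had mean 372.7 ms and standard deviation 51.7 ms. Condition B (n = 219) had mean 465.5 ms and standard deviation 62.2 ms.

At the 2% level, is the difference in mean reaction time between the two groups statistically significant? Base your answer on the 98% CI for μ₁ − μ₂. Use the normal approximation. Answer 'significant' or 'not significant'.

significant

SE₁ = s₁/√n₁ = 51.7/√55 = 6.9712; SE₂ = 62.2/√219 = 4.2031.
Independent samples, unequal variances: SE_diff = √(SE₁² + SE₂²) = √(48.59762944 + 17.66604961) = 8.1403.
z* = 2.326, so margin of error = 2.326 × 8.1403 = 18.9343.
Difference in means = 372.7 − 465.5 = -92.8000.
-92.8000 ± 18.9343 → (-111.7343, -73.8657).
The interval (-111.7343, -73.8657) does not contain 0, so the difference is significant.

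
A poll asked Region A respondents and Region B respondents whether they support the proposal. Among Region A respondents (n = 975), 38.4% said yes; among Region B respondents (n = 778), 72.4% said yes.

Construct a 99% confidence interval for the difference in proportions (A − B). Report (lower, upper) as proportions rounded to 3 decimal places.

Each SE is √(p̂(1−p̂)/n): √(0.3840·0.6160/975) = 0.01558 and √(0.7240·0.2760/778) = 0.01603.
SE(p̂₁ − p̂₂) = √(SE₁² + SE₂²) = √(0.0002427364 + 0.0002569609) = 0.02235, since the two samples are independent.
At 99% confidence z* = 2.576; margin = 2.576 × 0.02235 = 0.05757.
The difference is 0.3840 − 0.7240 = -0.3400, so the interval is -0.3400 ± 0.05757 = (-0.398, -0.282).

(-0.398, -0.282)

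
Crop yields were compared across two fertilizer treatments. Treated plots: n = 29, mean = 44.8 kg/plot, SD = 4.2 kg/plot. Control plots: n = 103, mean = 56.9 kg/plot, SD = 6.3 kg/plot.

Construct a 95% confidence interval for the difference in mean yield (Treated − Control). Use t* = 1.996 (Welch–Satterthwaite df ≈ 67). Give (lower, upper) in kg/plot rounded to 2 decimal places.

(-14.09, -10.11)

SE₁ = s₁/√n₁ = 4.2/√29 = 0.7799; SE₂ = 6.3/√103 = 0.6208.
Independent samples, unequal variances: SE_diff = √(SE₁² + SE₂²) = √(0.60824401 + 0.38539264) = 0.9968.
t* = 1.996, so margin of error = 1.996 × 0.9968 = 1.9896.
Difference in means = 44.8 − 56.9 = -12.1000.
-12.1000 ± 1.9896 → (-14.09, -10.11).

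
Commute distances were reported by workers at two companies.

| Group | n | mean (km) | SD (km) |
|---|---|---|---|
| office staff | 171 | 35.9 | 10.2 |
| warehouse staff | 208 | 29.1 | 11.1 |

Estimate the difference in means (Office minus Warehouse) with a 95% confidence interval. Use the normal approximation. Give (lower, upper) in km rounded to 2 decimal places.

(4.65, 8.95)

Per-group SEs: s₁/√n₁ = 10.2/√171 = 0.7800, s₂/√n₂ = 11.1/√208 = 0.7696.
Unpooled SE of the difference: √(0.6084 + 0.59228416) = 1.0958.
Margin of error = z* · SE = 1.960 × 1.0958 = 2.1478.
x̄₁ − x̄₂ = 35.9 − 29.1 = 6.8000.
CI: 6.8000 ± 2.1478 = (4.65, 8.95).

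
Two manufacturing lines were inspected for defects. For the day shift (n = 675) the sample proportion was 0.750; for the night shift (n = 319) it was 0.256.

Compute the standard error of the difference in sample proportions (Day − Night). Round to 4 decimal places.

0.0296

The two standard errors are √(0.7500×0.2500/675) = 0.01667 and √(0.2560×0.7440/319) = 0.02443.
Because the samples are independent, SE_diff = √(0.01667² + 0.02443²) = 0.02958.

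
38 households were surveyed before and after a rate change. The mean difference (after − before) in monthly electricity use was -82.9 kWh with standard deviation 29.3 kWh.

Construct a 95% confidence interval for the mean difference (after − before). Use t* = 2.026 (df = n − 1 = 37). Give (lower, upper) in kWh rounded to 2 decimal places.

Paired design: SE = s_d/√n = 29.3/√38 = 4.7531.
t* = 2.026; margin of error = 2.026 × 4.7531 = 9.6298.
-82.9 ± 9.6298 → (-92.53, -73.27).

(-92.53, -73.27)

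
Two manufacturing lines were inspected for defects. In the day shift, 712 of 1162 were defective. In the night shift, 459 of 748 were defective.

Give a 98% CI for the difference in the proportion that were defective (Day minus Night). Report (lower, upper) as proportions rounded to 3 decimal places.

First, p̂₁ = 712/1162 = 0.6127; p̂₂ = 459/748 = 0.6136.
The two standard errors are √(0.6127×0.3873/1162) = 0.01429 and √(0.6136×0.3864/748) = 0.01780.
Because the samples are independent, SE_diff = √(0.01429² + 0.01780²) = 0.02283.
Using z* = 2.326 for 98%, ME = 2.326 × 0.02283 = 0.05310.
p̂₁ − p̂₂ = -0.0009; interval -0.0009 ± 0.05310 gives (-0.054, 0.052).

(-0.054, 0.052)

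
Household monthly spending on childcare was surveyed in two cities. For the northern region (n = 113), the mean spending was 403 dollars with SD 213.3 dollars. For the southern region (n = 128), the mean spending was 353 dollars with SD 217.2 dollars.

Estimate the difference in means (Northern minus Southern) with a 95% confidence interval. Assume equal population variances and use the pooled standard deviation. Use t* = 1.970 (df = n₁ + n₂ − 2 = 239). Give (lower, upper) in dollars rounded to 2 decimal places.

s_p = √[((n₁−1)s₁² + (n₂−1)s₂²)/(n₁+n₂−2)] = √[(112·213.3² + 127·217.2²)/239] = 215.3812.
SE = 215.3812·√(1/113 + 1/128) = 27.8017.
With t* = 1.970, margin = 1.970 × 27.8017 = 54.7693.
x̄₁ − x̄₂ = 403 − 353 = 50.0000; interval 50.0000 ± 54.7693 = (-4.77, 104.77).

(-4.77, 104.77)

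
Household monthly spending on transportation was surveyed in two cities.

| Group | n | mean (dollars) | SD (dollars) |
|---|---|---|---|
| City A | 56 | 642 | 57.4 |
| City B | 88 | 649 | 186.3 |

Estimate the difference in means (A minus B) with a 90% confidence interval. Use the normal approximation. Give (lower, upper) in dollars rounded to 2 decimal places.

Standard errors of each mean: 57.4/√56 = 7.6704 and 186.3/√88 = 19.8596.
SE(x̄₁ − x̄₂) = √(7.6704² + 19.8596²) = 21.2894 for independent samples with unequal variances.
With z* = 1.645, the margin is 1.645 × 21.2894 = 35.0211.
x̄₁ − x̄₂ = 642 − 649 = -7.0000; the interval is -7.0000 ± 35.0211 = (-42.02, 28.02).

(-42.02, 28.02)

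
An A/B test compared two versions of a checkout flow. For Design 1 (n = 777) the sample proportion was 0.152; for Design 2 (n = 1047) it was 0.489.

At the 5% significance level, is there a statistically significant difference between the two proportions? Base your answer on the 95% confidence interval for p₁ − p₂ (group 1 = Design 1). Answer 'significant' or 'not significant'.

The two standard errors are √(0.1520×0.8480/777) = 0.01288 and √(0.4890×0.5110/1047) = 0.01545.
Because the samples are independent, SE_diff = √(0.01288² + 0.01545²) = 0.02011.
Using z* = 1.960 for 95%, ME = 1.960 × 0.02011 = 0.03942.
p̂₁ − p̂₂ = -0.3370; interval -0.3370 ± 0.03942 gives (-0.37642, -0.29758).
The interval (-0.37642, -0.29758) does not contain 0, so the difference is significant.

significant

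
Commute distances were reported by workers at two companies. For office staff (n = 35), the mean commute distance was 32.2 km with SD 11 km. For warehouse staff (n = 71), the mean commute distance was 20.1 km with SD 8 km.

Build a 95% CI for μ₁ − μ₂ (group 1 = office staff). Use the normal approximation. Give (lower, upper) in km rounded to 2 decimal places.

Per-group SEs: s₁/√n₁ = 11/√35 = 1.8593, s₂/√n₂ = 8/√71 = 0.9494.
Unpooled SE of the difference: √(3.45699649 + 0.90136036) = 2.0877.
Margin of error = z* · SE = 1.960 × 2.0877 = 4.0919.
x̄₁ − x̄₂ = 32.2 − 20.1 = 12.1000.
CI: 12.1000 ± 4.0919 = (8.01, 16.19).

(8.01, 16.19)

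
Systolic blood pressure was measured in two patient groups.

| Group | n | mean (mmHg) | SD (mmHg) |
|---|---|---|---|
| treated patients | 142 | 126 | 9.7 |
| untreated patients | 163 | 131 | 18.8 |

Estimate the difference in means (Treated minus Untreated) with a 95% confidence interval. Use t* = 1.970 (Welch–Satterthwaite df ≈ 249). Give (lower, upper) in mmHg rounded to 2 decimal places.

Per-group SEs: s₁/√n₁ = 9.7/√142 = 0.8140, s₂/√n₂ = 18.8/√163 = 1.4725.
Unpooled SE of the difference: √(0.662596 + 2.16825625) = 1.6825.
Margin of error = t* · SE = 1.970 × 1.6825 = 3.3145.
x̄₁ − x̄₂ = 126 − 131 = -5.0000.
CI: -5.0000 ± 3.3145 = (-8.31, -1.69).

(-8.31, -1.69)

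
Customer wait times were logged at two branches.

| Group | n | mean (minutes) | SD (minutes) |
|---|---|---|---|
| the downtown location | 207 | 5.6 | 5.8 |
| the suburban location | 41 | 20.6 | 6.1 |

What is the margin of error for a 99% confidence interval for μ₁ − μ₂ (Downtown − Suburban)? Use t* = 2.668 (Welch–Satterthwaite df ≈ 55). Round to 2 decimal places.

Standard errors of each mean: 5.8/√207 = 0.4031 and 6.1/√41 = 0.9527.
SE(x̄₁ − x̄₂) = √(0.4031² + 0.9527²) = 1.0345 for independent samples with unequal variances.
With t* = 2.668, the margin is 2.668 × 1.0345 = 2.7600.

2.76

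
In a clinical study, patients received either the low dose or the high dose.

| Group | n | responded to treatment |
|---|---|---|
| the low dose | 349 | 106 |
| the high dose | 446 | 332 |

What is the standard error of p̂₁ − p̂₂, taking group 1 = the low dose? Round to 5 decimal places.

First, p̂₁ = 106/349 = 0.3037; p̂₂ = 332/446 = 0.7444.
The two standard errors are √(0.3037×0.6963/349) = 0.02462 and √(0.7444×0.2556/446) = 0.02065.
Because the samples are independent, SE_diff = √(0.02462² + 0.02065²) = 0.03213.

0.03213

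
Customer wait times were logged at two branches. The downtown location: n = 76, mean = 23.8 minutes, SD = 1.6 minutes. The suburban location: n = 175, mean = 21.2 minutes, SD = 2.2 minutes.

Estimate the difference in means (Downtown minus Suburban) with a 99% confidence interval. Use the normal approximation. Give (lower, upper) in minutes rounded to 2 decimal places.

Per-group SEs: s₁/√n₁ = 1.6/√76 = 0.1835, s₂/√n₂ = 2.2/√175 = 0.1663.
Unpooled SE of the difference: √(0.03367225 + 0.02765569) = 0.2476.
Margin of error = z* · SE = 2.576 × 0.2476 = 0.6378.
x̄₁ − x̄₂ = 23.8 − 21.2 = 2.6000.
CI: 2.6000 ± 0.6378 = (1.96, 3.24).

(1.96, 3.24)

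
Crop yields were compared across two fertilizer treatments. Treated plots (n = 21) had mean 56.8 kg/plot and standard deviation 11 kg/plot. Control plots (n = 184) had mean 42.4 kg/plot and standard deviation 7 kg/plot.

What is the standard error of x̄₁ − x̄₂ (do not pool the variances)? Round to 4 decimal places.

2.4552

Standard errors of each mean: 11/√21 = 2.4004 and 7/√184 = 0.5160.
SE(x̄₁ − x̄₂) = √(2.4004² + 0.5160²) = 2.4552 for independent samples with unequal variances.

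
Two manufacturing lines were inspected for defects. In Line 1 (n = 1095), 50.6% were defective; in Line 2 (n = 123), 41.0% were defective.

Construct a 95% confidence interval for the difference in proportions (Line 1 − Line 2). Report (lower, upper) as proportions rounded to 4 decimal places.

The two standard errors are √(0.5060×0.4940/1095) = 0.01511 and √(0.4100×0.5900/123) = 0.04435.
Because the samples are independent, SE_diff = √(0.01511² + 0.04435²) = 0.04685.
Using z* = 1.960 for 95%, ME = 1.960 × 0.04685 = 0.09183.
p̂₁ − p̂₂ = 0.0960; interval 0.0960 ± 0.09183 gives (0.0042, 0.1878).

(0.0042, 0.1878)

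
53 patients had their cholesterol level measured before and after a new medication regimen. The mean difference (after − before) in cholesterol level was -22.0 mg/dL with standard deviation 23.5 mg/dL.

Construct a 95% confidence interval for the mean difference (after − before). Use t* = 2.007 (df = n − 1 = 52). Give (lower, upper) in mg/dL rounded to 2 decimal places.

(-28.48, -15.52)

This is a matched-pairs design, so SE = s_d/√n = 23.5/√53 = 3.2280.
Margin = 2.007 × 3.2280 = 6.4786; the interval is -22.0 ± 6.4786 = (-28.48, -15.52).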